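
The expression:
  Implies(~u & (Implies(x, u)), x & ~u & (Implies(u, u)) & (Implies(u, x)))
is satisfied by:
  {x: True, u: True}
  {x: True, u: False}
  {u: True, x: False}


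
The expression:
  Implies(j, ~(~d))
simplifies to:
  d | ~j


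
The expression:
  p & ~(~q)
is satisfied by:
  {p: True, q: True}


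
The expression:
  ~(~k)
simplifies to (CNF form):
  k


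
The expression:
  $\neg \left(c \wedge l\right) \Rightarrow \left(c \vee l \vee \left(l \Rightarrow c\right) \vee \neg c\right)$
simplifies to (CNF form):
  $\text{True}$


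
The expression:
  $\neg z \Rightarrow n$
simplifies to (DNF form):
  $n \vee z$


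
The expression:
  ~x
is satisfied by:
  {x: False}


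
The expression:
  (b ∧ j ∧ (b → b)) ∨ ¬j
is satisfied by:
  {b: True, j: False}
  {j: False, b: False}
  {j: True, b: True}


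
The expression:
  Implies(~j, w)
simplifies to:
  j | w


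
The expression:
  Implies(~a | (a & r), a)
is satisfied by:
  {a: True}


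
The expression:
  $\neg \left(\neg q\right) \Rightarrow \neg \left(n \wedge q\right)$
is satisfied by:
  {q: False, n: False}
  {n: True, q: False}
  {q: True, n: False}


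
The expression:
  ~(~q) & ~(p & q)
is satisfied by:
  {q: True, p: False}


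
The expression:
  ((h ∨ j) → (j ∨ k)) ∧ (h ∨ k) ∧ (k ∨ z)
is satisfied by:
  {k: True, z: True, j: True, h: True}
  {k: True, z: True, j: True, h: False}
  {k: True, z: True, h: True, j: False}
  {k: True, z: True, h: False, j: False}
  {k: True, j: True, h: True, z: False}
  {k: True, j: True, h: False, z: False}
  {k: True, j: False, h: True, z: False}
  {k: True, j: False, h: False, z: False}
  {z: True, j: True, h: True, k: False}


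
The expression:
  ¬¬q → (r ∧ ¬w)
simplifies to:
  (r ∧ ¬w) ∨ ¬q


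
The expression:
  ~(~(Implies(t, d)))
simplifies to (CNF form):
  d | ~t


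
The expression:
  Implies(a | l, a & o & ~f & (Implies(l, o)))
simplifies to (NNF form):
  (a | ~l) & (o | ~a) & (~a | ~f)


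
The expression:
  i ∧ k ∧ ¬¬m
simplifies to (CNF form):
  i ∧ k ∧ m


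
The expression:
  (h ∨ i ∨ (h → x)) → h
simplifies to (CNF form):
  h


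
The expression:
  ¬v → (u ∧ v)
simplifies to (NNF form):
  v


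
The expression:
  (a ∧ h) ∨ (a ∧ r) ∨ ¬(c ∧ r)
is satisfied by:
  {a: True, c: False, r: False}
  {c: False, r: False, a: False}
  {r: True, a: True, c: False}
  {r: True, c: False, a: False}
  {a: True, c: True, r: False}
  {c: True, a: False, r: False}
  {r: True, c: True, a: True}


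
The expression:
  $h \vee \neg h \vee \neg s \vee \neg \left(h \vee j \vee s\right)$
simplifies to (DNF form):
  $\text{True}$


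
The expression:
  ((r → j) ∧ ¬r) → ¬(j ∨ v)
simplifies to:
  r ∨ (¬j ∧ ¬v)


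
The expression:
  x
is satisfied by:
  {x: True}


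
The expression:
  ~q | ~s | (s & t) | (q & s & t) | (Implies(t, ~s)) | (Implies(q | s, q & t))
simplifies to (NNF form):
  True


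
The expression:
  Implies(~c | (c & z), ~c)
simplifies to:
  ~c | ~z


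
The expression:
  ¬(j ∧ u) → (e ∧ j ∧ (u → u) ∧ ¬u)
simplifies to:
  j ∧ (e ∨ u)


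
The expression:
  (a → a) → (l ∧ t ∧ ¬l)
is never true.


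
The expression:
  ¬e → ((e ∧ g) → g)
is always true.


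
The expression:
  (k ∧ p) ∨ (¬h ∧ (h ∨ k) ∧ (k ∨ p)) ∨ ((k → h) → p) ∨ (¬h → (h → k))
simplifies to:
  True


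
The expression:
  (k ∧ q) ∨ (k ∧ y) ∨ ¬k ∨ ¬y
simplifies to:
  True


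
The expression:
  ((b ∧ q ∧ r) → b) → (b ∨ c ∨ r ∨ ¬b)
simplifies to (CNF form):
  True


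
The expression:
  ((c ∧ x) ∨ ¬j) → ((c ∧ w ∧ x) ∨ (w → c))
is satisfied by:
  {j: True, c: True, w: False}
  {j: True, w: False, c: False}
  {c: True, w: False, j: False}
  {c: False, w: False, j: False}
  {j: True, c: True, w: True}
  {j: True, w: True, c: False}
  {c: True, w: True, j: False}


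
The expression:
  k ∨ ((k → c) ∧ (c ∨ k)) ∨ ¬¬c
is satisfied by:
  {k: True, c: True}
  {k: True, c: False}
  {c: True, k: False}


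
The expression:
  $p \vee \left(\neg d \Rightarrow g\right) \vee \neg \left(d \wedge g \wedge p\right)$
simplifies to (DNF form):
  $\text{True}$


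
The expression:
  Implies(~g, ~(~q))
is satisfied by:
  {q: True, g: True}
  {q: True, g: False}
  {g: True, q: False}


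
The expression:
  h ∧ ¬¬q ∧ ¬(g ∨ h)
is never true.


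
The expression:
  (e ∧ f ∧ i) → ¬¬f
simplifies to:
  True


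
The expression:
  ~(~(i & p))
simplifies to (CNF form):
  i & p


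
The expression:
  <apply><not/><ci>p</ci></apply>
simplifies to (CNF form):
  <apply><not/><ci>p</ci></apply>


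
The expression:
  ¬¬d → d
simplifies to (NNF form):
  True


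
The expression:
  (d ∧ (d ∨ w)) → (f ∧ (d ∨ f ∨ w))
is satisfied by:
  {f: True, d: False}
  {d: False, f: False}
  {d: True, f: True}


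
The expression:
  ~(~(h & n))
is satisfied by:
  {h: True, n: True}


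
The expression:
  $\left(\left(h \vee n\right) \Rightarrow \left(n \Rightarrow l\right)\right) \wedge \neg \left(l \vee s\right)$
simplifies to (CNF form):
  $\neg l \wedge \neg n \wedge \neg s$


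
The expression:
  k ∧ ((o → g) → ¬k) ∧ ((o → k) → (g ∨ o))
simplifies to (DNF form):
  k ∧ o ∧ ¬g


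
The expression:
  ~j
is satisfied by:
  {j: False}


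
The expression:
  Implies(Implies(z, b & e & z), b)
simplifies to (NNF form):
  b | z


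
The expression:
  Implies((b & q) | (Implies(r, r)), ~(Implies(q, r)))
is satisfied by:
  {q: True, r: False}


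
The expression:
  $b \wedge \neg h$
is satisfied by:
  {b: True, h: False}


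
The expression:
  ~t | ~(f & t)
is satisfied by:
  {t: False, f: False}
  {f: True, t: False}
  {t: True, f: False}


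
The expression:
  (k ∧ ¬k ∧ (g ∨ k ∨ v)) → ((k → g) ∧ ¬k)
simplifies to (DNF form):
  True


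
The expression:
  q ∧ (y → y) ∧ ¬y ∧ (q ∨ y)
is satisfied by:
  {q: True, y: False}


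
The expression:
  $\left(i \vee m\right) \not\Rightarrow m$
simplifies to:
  $i \wedge \neg m$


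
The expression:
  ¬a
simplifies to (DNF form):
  ¬a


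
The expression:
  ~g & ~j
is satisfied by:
  {g: False, j: False}


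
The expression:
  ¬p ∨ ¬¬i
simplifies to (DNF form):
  i ∨ ¬p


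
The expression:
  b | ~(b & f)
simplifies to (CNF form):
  True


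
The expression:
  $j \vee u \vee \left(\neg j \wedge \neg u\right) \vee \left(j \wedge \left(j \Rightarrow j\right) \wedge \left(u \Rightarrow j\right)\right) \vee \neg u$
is always true.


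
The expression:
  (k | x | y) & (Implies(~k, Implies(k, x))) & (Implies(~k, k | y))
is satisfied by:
  {y: True, k: True}
  {y: True, k: False}
  {k: True, y: False}


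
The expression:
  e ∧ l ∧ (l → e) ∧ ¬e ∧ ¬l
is never true.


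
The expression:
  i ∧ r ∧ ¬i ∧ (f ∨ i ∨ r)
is never true.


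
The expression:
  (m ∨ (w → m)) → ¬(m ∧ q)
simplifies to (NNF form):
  ¬m ∨ ¬q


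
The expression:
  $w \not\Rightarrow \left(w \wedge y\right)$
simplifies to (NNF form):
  $w \wedge \neg y$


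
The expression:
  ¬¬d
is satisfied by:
  {d: True}


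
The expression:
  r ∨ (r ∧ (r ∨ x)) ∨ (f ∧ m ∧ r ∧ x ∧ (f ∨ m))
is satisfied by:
  {r: True}


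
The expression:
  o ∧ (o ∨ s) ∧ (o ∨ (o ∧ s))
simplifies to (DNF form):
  o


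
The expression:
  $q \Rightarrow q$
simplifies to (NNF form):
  $\text{True}$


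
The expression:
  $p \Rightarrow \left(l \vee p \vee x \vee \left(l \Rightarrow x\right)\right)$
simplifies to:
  $\text{True}$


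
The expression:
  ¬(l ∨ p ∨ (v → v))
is never true.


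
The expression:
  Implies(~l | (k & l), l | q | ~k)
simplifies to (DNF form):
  l | q | ~k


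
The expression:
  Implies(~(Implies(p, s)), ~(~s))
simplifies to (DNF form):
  s | ~p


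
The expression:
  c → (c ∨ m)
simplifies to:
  True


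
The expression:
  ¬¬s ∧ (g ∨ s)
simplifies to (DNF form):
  s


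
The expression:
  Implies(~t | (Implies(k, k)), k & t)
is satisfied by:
  {t: True, k: True}


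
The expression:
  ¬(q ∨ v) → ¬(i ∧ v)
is always true.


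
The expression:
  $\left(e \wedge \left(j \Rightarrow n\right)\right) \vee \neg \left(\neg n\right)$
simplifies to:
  $n \vee \left(e \wedge \neg j\right)$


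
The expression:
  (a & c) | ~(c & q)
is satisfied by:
  {a: True, c: False, q: False}
  {c: False, q: False, a: False}
  {a: True, q: True, c: False}
  {q: True, c: False, a: False}
  {a: True, c: True, q: False}
  {c: True, a: False, q: False}
  {a: True, q: True, c: True}


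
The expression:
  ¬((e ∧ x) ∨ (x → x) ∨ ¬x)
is never true.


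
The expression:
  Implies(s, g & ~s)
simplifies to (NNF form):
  ~s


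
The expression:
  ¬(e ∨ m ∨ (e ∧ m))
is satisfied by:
  {e: False, m: False}


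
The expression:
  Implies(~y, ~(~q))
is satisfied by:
  {y: True, q: True}
  {y: True, q: False}
  {q: True, y: False}


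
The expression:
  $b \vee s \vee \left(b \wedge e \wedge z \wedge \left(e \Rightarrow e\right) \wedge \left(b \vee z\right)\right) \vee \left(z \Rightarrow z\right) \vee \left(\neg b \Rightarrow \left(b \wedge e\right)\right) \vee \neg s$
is always true.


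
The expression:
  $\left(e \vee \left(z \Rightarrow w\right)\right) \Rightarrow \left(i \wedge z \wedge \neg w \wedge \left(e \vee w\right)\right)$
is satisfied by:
  {z: True, i: True, w: False, e: False}
  {z: True, w: False, e: False, i: False}
  {z: True, i: True, e: True, w: False}


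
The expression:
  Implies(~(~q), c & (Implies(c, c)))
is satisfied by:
  {c: True, q: False}
  {q: False, c: False}
  {q: True, c: True}


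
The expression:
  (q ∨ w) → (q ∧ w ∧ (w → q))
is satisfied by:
  {w: False, q: False}
  {q: True, w: True}


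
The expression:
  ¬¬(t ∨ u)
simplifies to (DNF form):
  t ∨ u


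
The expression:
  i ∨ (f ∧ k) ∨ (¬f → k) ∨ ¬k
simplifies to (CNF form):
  True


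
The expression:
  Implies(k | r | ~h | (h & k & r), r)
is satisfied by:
  {r: True, h: True, k: False}
  {r: True, h: False, k: False}
  {r: True, k: True, h: True}
  {r: True, k: True, h: False}
  {h: True, k: False, r: False}


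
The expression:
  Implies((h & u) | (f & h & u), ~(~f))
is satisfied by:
  {f: True, u: False, h: False}
  {f: False, u: False, h: False}
  {h: True, f: True, u: False}
  {h: True, f: False, u: False}
  {u: True, f: True, h: False}
  {u: True, f: False, h: False}
  {u: True, h: True, f: True}


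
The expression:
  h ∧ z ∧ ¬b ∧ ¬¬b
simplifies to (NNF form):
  False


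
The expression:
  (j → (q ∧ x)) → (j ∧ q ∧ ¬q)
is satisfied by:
  {j: True, q: False, x: False}
  {j: True, x: True, q: False}
  {j: True, q: True, x: False}


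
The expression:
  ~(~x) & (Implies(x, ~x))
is never true.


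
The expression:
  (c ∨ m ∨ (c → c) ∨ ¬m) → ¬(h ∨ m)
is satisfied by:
  {h: False, m: False}


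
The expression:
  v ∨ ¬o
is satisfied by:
  {v: True, o: False}
  {o: False, v: False}
  {o: True, v: True}


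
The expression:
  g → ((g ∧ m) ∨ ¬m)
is always true.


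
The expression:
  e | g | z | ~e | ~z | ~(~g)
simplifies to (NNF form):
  True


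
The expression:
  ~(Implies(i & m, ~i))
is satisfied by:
  {m: True, i: True}


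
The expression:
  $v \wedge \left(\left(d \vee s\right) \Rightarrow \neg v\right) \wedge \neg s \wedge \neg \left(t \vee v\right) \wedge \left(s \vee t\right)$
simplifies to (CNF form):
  $\text{False}$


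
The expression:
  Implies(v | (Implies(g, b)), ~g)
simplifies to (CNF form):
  (~b | ~g) & (~g | ~v)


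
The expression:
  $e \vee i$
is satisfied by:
  {i: True, e: True}
  {i: True, e: False}
  {e: True, i: False}


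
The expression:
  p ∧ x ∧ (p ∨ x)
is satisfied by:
  {p: True, x: True}


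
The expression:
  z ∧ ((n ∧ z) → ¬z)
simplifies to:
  z ∧ ¬n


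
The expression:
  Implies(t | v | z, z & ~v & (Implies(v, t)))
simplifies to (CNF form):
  ~v & (z | ~t)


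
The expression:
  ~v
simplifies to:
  ~v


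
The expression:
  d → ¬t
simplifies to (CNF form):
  ¬d ∨ ¬t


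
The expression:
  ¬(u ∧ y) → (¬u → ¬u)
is always true.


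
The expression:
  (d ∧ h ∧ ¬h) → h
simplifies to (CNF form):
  True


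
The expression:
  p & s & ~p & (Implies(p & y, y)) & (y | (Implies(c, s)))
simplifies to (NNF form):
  False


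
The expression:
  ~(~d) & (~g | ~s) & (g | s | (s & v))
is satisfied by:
  {g: True, d: True, s: False}
  {s: True, d: True, g: False}


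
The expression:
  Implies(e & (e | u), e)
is always true.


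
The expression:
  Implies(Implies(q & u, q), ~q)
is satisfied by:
  {q: False}


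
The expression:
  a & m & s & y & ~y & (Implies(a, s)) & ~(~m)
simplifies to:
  False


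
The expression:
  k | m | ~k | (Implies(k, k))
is always true.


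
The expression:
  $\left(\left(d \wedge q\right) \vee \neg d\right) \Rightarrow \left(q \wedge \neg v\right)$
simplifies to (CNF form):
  $\left(d \vee q\right) \wedge \left(d \vee \neg v\right) \wedge \left(q \vee \neg q\right) \wedge \left(\neg q \vee \neg v\right)$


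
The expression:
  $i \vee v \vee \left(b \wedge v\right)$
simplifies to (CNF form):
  $i \vee v$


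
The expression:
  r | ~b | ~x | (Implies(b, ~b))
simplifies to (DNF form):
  r | ~b | ~x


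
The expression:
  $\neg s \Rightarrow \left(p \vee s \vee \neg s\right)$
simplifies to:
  $\text{True}$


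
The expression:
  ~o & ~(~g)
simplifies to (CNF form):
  g & ~o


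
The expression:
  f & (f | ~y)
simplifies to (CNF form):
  f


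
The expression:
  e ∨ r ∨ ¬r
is always true.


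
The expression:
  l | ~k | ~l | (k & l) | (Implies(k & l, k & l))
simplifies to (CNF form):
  True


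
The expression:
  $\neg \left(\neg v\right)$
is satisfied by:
  {v: True}


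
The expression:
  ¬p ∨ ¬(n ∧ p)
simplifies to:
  ¬n ∨ ¬p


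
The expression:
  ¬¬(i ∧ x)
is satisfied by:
  {i: True, x: True}


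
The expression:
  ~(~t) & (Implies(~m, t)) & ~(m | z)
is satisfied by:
  {t: True, z: False, m: False}


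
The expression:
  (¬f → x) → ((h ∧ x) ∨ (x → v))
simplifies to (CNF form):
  h ∨ v ∨ ¬x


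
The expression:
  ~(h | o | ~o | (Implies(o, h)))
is never true.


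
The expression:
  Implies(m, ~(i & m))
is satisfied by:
  {m: False, i: False}
  {i: True, m: False}
  {m: True, i: False}


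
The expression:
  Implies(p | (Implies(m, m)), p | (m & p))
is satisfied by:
  {p: True}


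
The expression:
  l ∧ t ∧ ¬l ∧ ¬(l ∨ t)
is never true.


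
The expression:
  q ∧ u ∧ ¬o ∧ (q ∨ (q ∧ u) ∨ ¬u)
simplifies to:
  q ∧ u ∧ ¬o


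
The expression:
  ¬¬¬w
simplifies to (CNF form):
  ¬w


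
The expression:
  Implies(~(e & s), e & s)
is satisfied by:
  {e: True, s: True}


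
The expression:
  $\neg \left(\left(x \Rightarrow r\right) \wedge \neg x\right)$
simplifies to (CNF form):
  $x$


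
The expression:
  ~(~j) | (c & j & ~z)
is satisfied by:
  {j: True}


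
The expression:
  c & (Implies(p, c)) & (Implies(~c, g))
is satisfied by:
  {c: True}


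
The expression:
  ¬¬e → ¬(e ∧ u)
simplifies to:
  ¬e ∨ ¬u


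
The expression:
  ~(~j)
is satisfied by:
  {j: True}


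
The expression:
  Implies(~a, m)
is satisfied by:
  {a: True, m: True}
  {a: True, m: False}
  {m: True, a: False}


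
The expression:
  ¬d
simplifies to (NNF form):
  ¬d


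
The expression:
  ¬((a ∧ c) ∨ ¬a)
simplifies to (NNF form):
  a ∧ ¬c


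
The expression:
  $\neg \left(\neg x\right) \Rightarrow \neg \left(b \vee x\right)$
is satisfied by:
  {x: False}


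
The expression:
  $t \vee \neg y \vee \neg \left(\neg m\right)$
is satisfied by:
  {t: True, m: True, y: False}
  {t: True, m: False, y: False}
  {m: True, t: False, y: False}
  {t: False, m: False, y: False}
  {y: True, t: True, m: True}
  {y: True, t: True, m: False}
  {y: True, m: True, t: False}


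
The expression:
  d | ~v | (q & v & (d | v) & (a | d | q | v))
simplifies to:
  d | q | ~v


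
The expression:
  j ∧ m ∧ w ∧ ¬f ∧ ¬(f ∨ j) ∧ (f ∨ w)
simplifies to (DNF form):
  False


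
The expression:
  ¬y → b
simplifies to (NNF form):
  b ∨ y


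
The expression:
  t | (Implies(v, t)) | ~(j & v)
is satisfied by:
  {t: True, v: False, j: False}
  {v: False, j: False, t: False}
  {j: True, t: True, v: False}
  {j: True, v: False, t: False}
  {t: True, v: True, j: False}
  {v: True, t: False, j: False}
  {j: True, v: True, t: True}


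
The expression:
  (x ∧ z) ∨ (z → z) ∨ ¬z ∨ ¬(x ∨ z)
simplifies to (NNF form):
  True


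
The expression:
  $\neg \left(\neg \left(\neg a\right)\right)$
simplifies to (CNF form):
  $\neg a$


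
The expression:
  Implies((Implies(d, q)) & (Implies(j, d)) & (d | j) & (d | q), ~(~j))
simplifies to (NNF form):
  j | ~d | ~q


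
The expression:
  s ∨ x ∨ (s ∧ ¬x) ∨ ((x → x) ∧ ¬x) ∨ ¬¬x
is always true.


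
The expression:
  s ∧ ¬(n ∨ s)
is never true.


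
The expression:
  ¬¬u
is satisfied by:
  {u: True}


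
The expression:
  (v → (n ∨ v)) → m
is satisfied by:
  {m: True}


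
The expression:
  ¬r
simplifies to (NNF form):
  ¬r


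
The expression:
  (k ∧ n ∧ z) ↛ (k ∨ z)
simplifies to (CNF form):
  False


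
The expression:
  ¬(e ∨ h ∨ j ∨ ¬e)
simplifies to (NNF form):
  False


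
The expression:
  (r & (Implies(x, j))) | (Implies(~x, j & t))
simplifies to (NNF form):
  r | x | (j & t)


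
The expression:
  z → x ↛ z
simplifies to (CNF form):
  ¬z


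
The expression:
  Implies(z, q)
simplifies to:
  q | ~z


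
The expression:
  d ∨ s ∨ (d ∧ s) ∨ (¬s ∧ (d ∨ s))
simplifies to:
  d ∨ s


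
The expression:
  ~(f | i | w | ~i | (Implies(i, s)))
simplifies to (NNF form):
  False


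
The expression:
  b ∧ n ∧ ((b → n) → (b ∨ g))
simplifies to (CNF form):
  b ∧ n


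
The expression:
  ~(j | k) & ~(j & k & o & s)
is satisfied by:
  {j: False, k: False}


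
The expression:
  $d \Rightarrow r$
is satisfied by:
  {r: True, d: False}
  {d: False, r: False}
  {d: True, r: True}


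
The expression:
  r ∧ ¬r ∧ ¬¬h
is never true.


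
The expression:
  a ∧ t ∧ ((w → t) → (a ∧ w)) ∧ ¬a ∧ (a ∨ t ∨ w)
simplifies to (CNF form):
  False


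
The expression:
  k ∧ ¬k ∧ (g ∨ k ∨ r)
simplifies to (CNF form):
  False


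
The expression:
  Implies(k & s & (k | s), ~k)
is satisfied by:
  {s: False, k: False}
  {k: True, s: False}
  {s: True, k: False}


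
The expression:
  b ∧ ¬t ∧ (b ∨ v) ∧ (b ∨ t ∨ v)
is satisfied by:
  {b: True, t: False}


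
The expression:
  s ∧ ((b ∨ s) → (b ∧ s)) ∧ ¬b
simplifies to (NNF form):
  False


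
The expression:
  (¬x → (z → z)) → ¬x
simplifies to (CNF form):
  ¬x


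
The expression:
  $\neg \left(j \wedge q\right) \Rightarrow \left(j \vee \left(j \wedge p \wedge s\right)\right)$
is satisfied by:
  {j: True}


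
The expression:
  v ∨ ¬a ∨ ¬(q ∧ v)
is always true.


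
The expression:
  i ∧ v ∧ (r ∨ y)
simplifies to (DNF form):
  (i ∧ r ∧ v) ∨ (i ∧ v ∧ y)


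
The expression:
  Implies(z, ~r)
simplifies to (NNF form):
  ~r | ~z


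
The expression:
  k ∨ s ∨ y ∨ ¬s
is always true.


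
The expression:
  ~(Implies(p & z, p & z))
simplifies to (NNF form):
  False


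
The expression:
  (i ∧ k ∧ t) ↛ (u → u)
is never true.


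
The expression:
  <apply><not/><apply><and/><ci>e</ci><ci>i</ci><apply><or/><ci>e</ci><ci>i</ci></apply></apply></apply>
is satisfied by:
  {e: False, i: False}
  {i: True, e: False}
  {e: True, i: False}


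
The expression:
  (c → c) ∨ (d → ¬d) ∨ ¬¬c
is always true.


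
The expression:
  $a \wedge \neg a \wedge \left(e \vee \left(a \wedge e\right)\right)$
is never true.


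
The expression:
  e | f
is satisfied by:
  {e: True, f: True}
  {e: True, f: False}
  {f: True, e: False}


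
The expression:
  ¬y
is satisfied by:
  {y: False}


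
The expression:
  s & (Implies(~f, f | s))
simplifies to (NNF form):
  s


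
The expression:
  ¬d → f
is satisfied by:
  {d: True, f: True}
  {d: True, f: False}
  {f: True, d: False}


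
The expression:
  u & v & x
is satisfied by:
  {u: True, x: True, v: True}


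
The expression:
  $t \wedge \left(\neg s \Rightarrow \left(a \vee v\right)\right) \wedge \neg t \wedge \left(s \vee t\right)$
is never true.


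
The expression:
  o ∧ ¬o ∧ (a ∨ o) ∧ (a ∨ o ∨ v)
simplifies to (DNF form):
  False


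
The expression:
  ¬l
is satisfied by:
  {l: False}


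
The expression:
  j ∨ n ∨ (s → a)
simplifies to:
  a ∨ j ∨ n ∨ ¬s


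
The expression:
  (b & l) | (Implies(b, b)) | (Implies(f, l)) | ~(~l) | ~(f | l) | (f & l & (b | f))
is always true.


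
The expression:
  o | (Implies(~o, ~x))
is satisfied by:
  {o: True, x: False}
  {x: False, o: False}
  {x: True, o: True}


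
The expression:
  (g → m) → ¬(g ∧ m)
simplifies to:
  ¬g ∨ ¬m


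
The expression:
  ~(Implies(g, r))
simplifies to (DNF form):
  g & ~r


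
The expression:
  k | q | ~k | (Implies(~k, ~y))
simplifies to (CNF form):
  True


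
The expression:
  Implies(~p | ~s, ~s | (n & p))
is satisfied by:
  {p: True, s: False}
  {s: False, p: False}
  {s: True, p: True}


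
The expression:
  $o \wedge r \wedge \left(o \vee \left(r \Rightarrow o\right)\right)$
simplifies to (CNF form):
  $o \wedge r$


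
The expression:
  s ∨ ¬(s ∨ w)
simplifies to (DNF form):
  s ∨ ¬w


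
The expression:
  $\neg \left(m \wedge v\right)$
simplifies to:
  $\neg m \vee \neg v$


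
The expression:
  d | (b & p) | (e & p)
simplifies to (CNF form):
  (d | p) & (b | d | e) & (b | d | p) & (d | e | p)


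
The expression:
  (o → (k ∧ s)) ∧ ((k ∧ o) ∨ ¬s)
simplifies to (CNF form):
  (k ∨ ¬s) ∧ (o ∨ ¬s) ∧ (s ∨ ¬o)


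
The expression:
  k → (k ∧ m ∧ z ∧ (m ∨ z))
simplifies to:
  (m ∧ z) ∨ ¬k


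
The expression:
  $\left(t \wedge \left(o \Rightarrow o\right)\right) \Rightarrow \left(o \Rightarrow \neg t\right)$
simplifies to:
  $\neg o \vee \neg t$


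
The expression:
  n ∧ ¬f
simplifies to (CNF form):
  n ∧ ¬f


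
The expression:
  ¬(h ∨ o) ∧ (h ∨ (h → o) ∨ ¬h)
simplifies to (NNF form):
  ¬h ∧ ¬o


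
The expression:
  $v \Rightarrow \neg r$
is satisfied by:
  {v: False, r: False}
  {r: True, v: False}
  {v: True, r: False}


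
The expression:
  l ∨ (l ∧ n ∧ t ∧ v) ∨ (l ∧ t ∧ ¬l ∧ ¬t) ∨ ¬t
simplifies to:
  l ∨ ¬t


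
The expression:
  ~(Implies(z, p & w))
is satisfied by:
  {z: True, p: False, w: False}
  {z: True, w: True, p: False}
  {z: True, p: True, w: False}


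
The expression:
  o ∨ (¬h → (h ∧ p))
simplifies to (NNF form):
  h ∨ o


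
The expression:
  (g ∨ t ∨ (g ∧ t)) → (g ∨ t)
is always true.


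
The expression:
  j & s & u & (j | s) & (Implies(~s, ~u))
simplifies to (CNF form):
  j & s & u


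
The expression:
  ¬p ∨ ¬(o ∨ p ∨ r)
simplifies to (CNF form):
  ¬p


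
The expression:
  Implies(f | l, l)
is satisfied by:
  {l: True, f: False}
  {f: False, l: False}
  {f: True, l: True}


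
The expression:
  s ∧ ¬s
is never true.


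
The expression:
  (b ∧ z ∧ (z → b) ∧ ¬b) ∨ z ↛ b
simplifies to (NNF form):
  z ∧ ¬b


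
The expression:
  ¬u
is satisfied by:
  {u: False}


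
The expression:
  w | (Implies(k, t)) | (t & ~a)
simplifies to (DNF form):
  t | w | ~k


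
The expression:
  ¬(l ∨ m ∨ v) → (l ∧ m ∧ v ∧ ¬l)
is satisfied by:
  {v: True, m: True, l: True}
  {v: True, m: True, l: False}
  {v: True, l: True, m: False}
  {v: True, l: False, m: False}
  {m: True, l: True, v: False}
  {m: True, l: False, v: False}
  {l: True, m: False, v: False}


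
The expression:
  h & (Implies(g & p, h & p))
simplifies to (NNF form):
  h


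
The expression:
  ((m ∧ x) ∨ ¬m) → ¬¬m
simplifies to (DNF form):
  m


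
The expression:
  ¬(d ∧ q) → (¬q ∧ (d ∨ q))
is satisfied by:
  {d: True}


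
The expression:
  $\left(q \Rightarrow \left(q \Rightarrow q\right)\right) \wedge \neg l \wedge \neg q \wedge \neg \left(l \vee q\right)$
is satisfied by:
  {q: False, l: False}


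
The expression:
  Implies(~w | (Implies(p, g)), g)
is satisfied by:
  {g: True, p: True, w: True}
  {g: True, p: True, w: False}
  {g: True, w: True, p: False}
  {g: True, w: False, p: False}
  {p: True, w: True, g: False}


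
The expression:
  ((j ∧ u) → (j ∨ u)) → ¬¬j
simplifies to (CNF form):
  j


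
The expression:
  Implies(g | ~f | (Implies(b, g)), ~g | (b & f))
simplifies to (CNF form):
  (b | ~g) & (f | ~g)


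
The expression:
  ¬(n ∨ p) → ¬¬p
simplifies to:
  n ∨ p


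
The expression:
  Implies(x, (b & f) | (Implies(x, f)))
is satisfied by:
  {f: True, x: False}
  {x: False, f: False}
  {x: True, f: True}


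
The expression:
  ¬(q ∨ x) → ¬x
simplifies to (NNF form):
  True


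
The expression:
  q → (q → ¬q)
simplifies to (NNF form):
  ¬q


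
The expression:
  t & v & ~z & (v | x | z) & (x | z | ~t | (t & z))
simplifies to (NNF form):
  t & v & x & ~z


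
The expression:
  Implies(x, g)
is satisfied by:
  {g: True, x: False}
  {x: False, g: False}
  {x: True, g: True}


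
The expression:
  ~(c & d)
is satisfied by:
  {c: False, d: False}
  {d: True, c: False}
  {c: True, d: False}


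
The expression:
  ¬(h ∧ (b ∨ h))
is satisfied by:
  {h: False}


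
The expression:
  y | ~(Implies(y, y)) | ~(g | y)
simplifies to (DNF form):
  y | ~g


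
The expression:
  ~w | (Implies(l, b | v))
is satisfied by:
  {b: True, v: True, l: False, w: False}
  {b: True, l: False, v: False, w: False}
  {v: True, b: False, l: False, w: False}
  {b: False, l: False, v: False, w: False}
  {w: True, b: True, v: True, l: False}
  {w: True, b: True, l: False, v: False}
  {w: True, v: True, b: False, l: False}
  {w: True, b: False, l: False, v: False}
  {b: True, l: True, v: True, w: False}
  {b: True, l: True, w: False, v: False}
  {l: True, v: True, w: False, b: False}
  {l: True, w: False, v: False, b: False}
  {b: True, l: True, w: True, v: True}
  {b: True, l: True, w: True, v: False}
  {l: True, w: True, v: True, b: False}


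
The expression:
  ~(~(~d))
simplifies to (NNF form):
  ~d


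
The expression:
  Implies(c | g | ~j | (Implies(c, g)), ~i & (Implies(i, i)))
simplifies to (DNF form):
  ~i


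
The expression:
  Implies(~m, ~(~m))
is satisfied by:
  {m: True}


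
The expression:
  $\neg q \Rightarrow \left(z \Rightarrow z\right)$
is always true.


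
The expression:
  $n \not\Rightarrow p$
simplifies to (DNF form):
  $n \wedge \neg p$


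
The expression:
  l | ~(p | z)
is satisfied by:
  {l: True, p: False, z: False}
  {z: True, l: True, p: False}
  {l: True, p: True, z: False}
  {z: True, l: True, p: True}
  {z: False, p: False, l: False}


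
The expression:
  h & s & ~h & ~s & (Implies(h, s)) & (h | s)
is never true.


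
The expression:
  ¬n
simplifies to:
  ¬n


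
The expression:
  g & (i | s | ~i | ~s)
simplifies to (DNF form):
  g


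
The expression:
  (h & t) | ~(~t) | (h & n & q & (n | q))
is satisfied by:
  {n: True, t: True, h: True, q: True}
  {n: True, t: True, h: True, q: False}
  {n: True, t: True, q: True, h: False}
  {n: True, t: True, q: False, h: False}
  {t: True, h: True, q: True, n: False}
  {t: True, h: True, q: False, n: False}
  {t: True, h: False, q: True, n: False}
  {t: True, h: False, q: False, n: False}
  {n: True, h: True, q: True, t: False}


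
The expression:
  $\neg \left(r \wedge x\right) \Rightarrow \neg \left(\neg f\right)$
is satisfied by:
  {x: True, f: True, r: True}
  {x: True, f: True, r: False}
  {f: True, r: True, x: False}
  {f: True, r: False, x: False}
  {x: True, r: True, f: False}


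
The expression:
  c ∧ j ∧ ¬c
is never true.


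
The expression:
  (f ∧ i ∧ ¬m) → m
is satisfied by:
  {m: True, i: False, f: False}
  {m: False, i: False, f: False}
  {f: True, m: True, i: False}
  {f: True, m: False, i: False}
  {i: True, m: True, f: False}
  {i: True, m: False, f: False}
  {i: True, f: True, m: True}


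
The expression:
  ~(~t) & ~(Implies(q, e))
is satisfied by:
  {t: True, q: True, e: False}


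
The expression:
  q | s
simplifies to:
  q | s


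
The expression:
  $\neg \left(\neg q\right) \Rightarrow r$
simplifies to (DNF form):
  $r \vee \neg q$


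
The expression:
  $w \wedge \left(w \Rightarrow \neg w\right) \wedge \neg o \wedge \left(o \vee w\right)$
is never true.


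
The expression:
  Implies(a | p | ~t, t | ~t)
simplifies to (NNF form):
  True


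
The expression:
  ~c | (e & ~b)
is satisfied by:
  {e: True, b: False, c: False}
  {b: False, c: False, e: False}
  {e: True, b: True, c: False}
  {b: True, e: False, c: False}
  {c: True, e: True, b: False}


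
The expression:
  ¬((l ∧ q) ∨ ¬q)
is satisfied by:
  {q: True, l: False}


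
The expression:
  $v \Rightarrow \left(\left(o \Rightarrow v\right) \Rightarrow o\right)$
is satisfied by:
  {o: True, v: False}
  {v: False, o: False}
  {v: True, o: True}


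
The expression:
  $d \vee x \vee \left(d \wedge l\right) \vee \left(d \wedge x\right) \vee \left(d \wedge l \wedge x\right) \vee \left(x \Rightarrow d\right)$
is always true.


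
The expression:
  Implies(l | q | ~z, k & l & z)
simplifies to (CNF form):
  z & (k | ~l) & (l | ~q)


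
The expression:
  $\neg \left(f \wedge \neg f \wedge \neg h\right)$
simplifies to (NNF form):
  $\text{True}$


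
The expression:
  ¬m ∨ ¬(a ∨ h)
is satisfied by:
  {a: False, m: False, h: False}
  {h: True, a: False, m: False}
  {a: True, h: False, m: False}
  {h: True, a: True, m: False}
  {m: True, h: False, a: False}


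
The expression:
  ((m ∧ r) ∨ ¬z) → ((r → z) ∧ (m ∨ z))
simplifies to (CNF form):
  (m ∨ z) ∧ (z ∨ ¬r)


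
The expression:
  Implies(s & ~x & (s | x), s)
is always true.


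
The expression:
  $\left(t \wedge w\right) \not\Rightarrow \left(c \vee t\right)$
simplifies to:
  $\text{False}$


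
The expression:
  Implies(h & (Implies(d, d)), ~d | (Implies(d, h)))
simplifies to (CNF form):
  True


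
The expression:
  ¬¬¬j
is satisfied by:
  {j: False}


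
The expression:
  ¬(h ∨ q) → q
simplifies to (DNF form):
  h ∨ q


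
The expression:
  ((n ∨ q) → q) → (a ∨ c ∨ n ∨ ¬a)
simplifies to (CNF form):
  True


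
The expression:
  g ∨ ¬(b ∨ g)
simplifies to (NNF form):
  g ∨ ¬b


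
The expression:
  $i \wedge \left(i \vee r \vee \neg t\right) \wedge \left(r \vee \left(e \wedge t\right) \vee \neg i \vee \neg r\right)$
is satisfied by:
  {i: True}


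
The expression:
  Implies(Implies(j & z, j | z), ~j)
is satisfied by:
  {j: False}


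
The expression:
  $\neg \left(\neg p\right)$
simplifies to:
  $p$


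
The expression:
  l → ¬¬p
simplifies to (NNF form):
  p ∨ ¬l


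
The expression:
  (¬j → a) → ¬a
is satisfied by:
  {a: False}


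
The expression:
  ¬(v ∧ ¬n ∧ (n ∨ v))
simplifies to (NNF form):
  n ∨ ¬v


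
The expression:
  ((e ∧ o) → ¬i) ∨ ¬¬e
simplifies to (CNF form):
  True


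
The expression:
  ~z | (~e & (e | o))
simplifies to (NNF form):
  ~z | (o & ~e)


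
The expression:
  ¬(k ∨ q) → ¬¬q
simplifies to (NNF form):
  k ∨ q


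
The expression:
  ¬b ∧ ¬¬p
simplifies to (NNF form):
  p ∧ ¬b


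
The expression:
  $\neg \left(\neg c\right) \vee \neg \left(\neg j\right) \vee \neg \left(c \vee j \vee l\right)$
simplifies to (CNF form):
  $c \vee j \vee \neg l$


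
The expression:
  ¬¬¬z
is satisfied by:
  {z: False}


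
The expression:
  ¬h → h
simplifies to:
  h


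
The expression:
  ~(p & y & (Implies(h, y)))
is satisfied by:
  {p: False, y: False}
  {y: True, p: False}
  {p: True, y: False}


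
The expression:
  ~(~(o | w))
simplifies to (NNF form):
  o | w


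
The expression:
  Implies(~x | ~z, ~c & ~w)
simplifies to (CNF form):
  (x | ~c) & (x | ~w) & (z | ~c) & (z | ~w)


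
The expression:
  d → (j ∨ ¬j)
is always true.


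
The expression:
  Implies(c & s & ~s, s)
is always true.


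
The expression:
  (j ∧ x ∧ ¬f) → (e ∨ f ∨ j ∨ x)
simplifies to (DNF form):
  True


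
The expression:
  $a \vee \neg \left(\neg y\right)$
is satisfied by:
  {a: True, y: True}
  {a: True, y: False}
  {y: True, a: False}


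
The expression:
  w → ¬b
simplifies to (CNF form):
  ¬b ∨ ¬w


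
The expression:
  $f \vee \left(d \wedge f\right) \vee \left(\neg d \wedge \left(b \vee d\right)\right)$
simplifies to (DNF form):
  $f \vee \left(b \wedge \neg d\right)$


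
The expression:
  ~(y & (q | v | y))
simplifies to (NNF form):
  ~y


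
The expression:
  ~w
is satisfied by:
  {w: False}


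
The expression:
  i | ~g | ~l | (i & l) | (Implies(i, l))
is always true.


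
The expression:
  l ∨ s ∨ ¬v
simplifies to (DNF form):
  l ∨ s ∨ ¬v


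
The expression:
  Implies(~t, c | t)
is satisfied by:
  {t: True, c: True}
  {t: True, c: False}
  {c: True, t: False}


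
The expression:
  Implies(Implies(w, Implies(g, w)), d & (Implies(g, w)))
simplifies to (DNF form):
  (d & w) | (d & ~g)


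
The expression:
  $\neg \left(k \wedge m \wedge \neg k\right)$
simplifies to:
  $\text{True}$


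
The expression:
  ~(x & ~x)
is always true.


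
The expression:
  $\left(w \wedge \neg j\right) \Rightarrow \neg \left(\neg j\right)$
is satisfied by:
  {j: True, w: False}
  {w: False, j: False}
  {w: True, j: True}


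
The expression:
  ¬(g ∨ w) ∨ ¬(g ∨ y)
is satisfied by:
  {g: False, w: False, y: False}
  {y: True, g: False, w: False}
  {w: True, g: False, y: False}


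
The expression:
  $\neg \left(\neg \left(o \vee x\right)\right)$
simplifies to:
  $o \vee x$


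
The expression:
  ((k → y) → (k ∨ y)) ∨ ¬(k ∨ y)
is always true.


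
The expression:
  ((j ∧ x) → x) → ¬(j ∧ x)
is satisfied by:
  {x: False, j: False}
  {j: True, x: False}
  {x: True, j: False}


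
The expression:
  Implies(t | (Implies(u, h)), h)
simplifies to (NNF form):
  h | (u & ~t)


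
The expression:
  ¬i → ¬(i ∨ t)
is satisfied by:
  {i: True, t: False}
  {t: False, i: False}
  {t: True, i: True}


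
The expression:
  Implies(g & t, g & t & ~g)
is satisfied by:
  {g: False, t: False}
  {t: True, g: False}
  {g: True, t: False}


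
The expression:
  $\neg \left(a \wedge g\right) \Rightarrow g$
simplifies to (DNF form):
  $g$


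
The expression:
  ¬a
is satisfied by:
  {a: False}


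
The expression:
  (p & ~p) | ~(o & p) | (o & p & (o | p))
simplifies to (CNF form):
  True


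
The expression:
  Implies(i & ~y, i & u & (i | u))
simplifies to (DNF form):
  u | y | ~i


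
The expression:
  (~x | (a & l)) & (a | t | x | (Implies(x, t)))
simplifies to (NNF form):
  ~x | (a & l)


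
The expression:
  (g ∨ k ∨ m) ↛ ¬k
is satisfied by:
  {k: True}


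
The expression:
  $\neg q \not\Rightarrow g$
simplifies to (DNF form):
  $\neg g \wedge \neg q$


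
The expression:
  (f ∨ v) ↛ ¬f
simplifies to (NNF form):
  f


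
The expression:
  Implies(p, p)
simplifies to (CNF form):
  True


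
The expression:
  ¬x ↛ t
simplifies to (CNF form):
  t ∨ ¬x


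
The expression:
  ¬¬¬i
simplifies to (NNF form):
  ¬i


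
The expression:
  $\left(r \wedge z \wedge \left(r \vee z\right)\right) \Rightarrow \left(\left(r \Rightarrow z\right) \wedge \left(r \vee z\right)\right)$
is always true.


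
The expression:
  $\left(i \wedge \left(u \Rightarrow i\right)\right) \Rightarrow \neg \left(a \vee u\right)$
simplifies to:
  $\left(\neg a \wedge \neg u\right) \vee \neg i$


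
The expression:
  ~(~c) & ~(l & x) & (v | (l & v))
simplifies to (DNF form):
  (c & v & ~l) | (c & v & ~x)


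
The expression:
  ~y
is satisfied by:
  {y: False}


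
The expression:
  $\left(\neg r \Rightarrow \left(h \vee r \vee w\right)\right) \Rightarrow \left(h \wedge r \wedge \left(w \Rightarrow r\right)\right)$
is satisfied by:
  {r: True, h: True, w: False}
  {r: True, h: True, w: True}
  {w: False, h: False, r: False}


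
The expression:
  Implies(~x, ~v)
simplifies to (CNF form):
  x | ~v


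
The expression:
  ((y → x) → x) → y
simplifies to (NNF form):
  y ∨ ¬x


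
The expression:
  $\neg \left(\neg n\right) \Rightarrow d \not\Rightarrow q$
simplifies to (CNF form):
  $\left(d \vee \neg n\right) \wedge \left(\neg n \vee \neg q\right)$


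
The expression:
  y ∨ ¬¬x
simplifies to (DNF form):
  x ∨ y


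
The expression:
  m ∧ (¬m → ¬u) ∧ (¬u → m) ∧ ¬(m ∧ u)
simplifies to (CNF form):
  m ∧ ¬u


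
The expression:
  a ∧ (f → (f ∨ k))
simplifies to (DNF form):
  a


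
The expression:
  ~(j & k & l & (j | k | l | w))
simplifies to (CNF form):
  ~j | ~k | ~l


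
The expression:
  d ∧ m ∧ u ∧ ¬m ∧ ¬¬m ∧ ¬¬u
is never true.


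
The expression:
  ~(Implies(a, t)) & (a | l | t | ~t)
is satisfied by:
  {a: True, t: False}


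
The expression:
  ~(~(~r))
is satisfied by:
  {r: False}


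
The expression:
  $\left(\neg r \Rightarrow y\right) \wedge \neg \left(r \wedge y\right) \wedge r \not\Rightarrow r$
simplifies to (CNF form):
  $\text{False}$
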